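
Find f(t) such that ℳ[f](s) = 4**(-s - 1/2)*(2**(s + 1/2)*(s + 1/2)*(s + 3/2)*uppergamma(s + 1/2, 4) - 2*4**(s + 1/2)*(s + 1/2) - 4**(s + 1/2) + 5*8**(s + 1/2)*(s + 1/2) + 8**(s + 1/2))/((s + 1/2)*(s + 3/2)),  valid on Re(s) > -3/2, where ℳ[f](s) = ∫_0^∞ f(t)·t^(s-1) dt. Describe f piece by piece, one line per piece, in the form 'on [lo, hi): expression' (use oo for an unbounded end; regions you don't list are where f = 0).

on [0, 1): t**(3/2)
on [1, 2): sqrt(t)*(2*t + 1)
on [2, oo): sqrt(t)*exp(-2*t)

peel off the shared t-power: t on [0, 1); 2*t + 1 on [1, 2); exp(-2*t) on [2, ∞)
cuts at 1, 2: linearity sums the 3 kernel integrals
between 0 and 1 the integrand is t**(3/2)·t^(s-1)
for t in [1, 2): the term is ∫ sqrt(t)*(2*t + 1)·t^(s-1)
on [2, ∞) integrate f = sqrt(t)*exp(-2*t) against the kernel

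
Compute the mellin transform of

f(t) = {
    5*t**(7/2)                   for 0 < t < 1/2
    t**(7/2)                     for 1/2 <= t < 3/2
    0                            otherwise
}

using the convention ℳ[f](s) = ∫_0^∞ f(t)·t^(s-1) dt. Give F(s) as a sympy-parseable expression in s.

split f at 1/2: ℳ[f](s) collects 2 kernel integrals
the [0, 1/2) slice contributes ∫ 5*t**(7/2)·t^(s-1) dt
on [1/2, 3/2): add ∫ t**(7/2)·t^(s-1) dt

2**(-s - 5/2)*(3**(s + 7/2) + 4)/(2*s + 7)
  Re(s) > -7/2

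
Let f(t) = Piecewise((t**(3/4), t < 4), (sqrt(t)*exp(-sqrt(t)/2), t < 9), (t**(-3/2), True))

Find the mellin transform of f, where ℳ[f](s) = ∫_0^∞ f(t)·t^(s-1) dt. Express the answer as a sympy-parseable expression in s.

2*(54*2**(2*s)*(2*s - 3)*(4*s + 3)*uppergamma(2*s + 1, 1) - 54*2**(2*s)*(2*s - 3)*(4*s + 3)*uppergamma(2*s + 1, 3/2) + 108*2**(2*s + 1/2)*(2*s - 3) - 3**(2*s)*(4*s + 3))/(27*(2*s - 3)*(4*s + 3))
  -3/4 < Re(s) < 3/2

strip the power substitution: t**(3/2) on [0, 2); t*exp(-t/2) on [2, 3); t**(-3) on [3, ∞)
remove the shared t-power first: sqrt(t) on [0, 2); exp(-t/2) on [2, 3); t**(-4) on [3, ∞)
f breaks at 4, 9 into 3 integrals to sum
segment [0, 4) carries t**(3/4); integrate it
∫ over [4, 9) of sqrt(t)*exp(-sqrt(t)/2)·t^(s-1) joins the sum
∫ t**(-3/2)·t^(s-1) over [9, ∞)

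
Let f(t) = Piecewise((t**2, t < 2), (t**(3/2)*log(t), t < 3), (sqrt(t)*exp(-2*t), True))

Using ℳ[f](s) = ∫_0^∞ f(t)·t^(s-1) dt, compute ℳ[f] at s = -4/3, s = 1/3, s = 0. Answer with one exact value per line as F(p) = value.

strip the shared t-power: t**(3/2) on [0, 2); t*log(t) on [2, 3); exp(-2*t) on [3, ∞)
linearity at 2, 3 turns ℳ[f](s) into 3 summed integrals
on [0, 2): add ∫ t**2·t^(s-1) dt
[2, 3) adds the kernel integral of t**(3/2)*log(t)
∫ over [3, ∞) of sqrt(t)*exp(-2*t)·t^(s-1) joins the sum

F(-4/3) = -36*3**(1/6) + 2**(5/6)*uppergamma(-5/6, 6) + 3*2**(2/3)/2 + log(3**(6*3**(1/6))/2**(6*2**(1/6))) + 36*2**(1/6)
F(1/3) = -108*3**(5/6)/121 - 12*2**(5/6)*log(2)/11 + 2**(1/6)*uppergamma(5/6, 6)/2 + 72*2**(5/6)/121 + 12*2**(1/3)/7 + 18*3**(5/6)*log(3)/11
F(0) = -4*sqrt(3)/3 + sqrt(2)*sqrt(pi)*erfc(sqrt(6))/2 + 8*sqrt(2)/9 + 2 + log(3**(2*sqrt(3))/2**(4*sqrt(2)/3))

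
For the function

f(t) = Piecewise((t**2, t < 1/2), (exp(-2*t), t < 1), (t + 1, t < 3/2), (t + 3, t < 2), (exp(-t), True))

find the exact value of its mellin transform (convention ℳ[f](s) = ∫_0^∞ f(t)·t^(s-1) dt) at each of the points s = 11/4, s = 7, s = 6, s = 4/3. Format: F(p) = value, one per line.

F(11/4) = 2**(1/4)*(-20520*3**(3/4) - 7904*2**(3/4) - 3135*uppergamma(11/4, 2) + 165 + 3135*uppergamma(11/4, 1) + 12540*2**(3/4)*uppergamma(11/4, 2) + 162944*sqrt(2))/25080
F(7) = (493164*E + 2635567*exp(2) + 169493184)*exp(-2)/32256
F(6) = (219072*E + 1986101*exp(2) + 36916992)*exp(-2)/43008
F(4/3) = 2**(2/3)*(-1260*3**(1/3) - 660*2**(1/3) - 280*uppergamma(4/3, 2) + 21 + 280*uppergamma(4/3, 1) + 560*2**(1/3)*uppergamma(4/3, 2) + 3480*2**(2/3))/1120

the 5 pieces separated at 1/2, 1, 3/2, 2 each add one integral
for t in [0, 1/2): the term is ∫ t**2·t^(s-1)
[1/2, 1) adds the kernel integral of exp(-2*t)
piece [1, 3/2): integrate (t + 1) against the kernel
on [3/2, 2): add ∫ (t + 3)·t^(s-1) dt
the [2, ∞) slice contributes ∫ exp(-t)·t^(s-1) dt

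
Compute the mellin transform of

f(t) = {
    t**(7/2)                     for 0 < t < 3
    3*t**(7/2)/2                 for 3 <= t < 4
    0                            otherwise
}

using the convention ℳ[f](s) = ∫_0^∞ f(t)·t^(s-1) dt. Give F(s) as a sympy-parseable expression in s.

(-3**(s + 7/2) + 3*4**(s + 7/2))/(2*s + 7)
  Re(s) > -7/2

slice at 3, transform all 2 pieces, and sum them
segment [0, 3) carries t**(7/2); integrate it
over [3, 4), the kernel integral of 3*t**(7/2)/2 enters the sum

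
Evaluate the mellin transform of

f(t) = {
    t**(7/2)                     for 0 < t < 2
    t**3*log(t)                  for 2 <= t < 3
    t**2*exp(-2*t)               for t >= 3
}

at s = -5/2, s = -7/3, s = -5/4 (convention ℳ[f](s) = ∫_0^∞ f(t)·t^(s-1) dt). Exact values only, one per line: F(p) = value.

strip the shared t-power: t**(3/2) on [0, 2); t*log(t) on [2, 3); exp(-2*t) on [3, ∞)
integrate the 3 segments split at 2, 3, then add the results
between 0 and 2 the integrand is t**(7/2)·t^(s-1)
on [2, 3): add ∫ t**3*log(t)·t^(s-1) dt
on [3, ∞) integrate f = t**2*exp(-2*t) against the kernel

F(-5/2) = -4*sqrt(3) - 2*sqrt(2)*sqrt(pi)*erfc(sqrt(6)) + 2*sqrt(3)*exp(-6)/3 + sqrt(6)*log(3**(3*sqrt(2))/2**(2*sqrt(3)))/3 + 2 + 4*sqrt(2)
F(-7/3) = -9*3**(2/3)/4 + 2**(1/3)*uppergamma(-1/3, 6) + log(3**(3*3**(2/3)/2)/2**(3*2**(2/3)/2)) + 12*2**(1/6)/7 + 9*2**(2/3)/4
F(-5/4) = -48*3**(3/4)/49 - 8*2**(3/4)*log(2)/7 + 2**(1/4)*uppergamma(3/4, 6)/2 + 32*2**(3/4)/49 + 16*2**(1/4)/9 + 12*3**(3/4)*log(3)/7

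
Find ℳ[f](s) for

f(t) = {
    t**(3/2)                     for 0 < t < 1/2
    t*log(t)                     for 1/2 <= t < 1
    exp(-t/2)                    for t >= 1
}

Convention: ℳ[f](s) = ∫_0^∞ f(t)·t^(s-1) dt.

decompose at 1/2, 1; ℳ[f](s) sums the 3 pieces' integrals
∫ over [0, 1/2) of t**(3/2)·t^(s-1) joins the sum
the [1/2, 1) slice contributes ∫ t*log(t)·t^(s-1) dt
for t in [1, ∞): the term is ∫ exp(-t/2)·t^(s-1)

(2*2**(2*s)*(2*s + 3)*(s**2 + 2*s + 1)*uppergamma(s, 1/2) - 2*2**s*(2*s + 3) + s*(2*s + 3)*log(2) + 2*s + (2*s + 3)*log(2) + sqrt(2)*(s**2 + 2*s + 1) + 3)/(2*2**s*(2*s + 3)*(s**2 + 2*s + 1))
  Re(s) > -3/2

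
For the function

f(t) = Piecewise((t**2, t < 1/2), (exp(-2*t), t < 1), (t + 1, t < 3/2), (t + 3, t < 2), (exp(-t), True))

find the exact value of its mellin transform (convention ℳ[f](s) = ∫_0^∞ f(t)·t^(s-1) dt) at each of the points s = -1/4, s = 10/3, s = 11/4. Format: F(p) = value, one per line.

F(-1/4) = 2**(1/4)*(-196*sqrt(2) - 42*uppergamma(-1/4, 2) + 21*2**(3/4)*uppergamma(-1/4, 2) + 6 + 42*uppergamma(-1/4, 1) + 56*2**(3/4) + 112*3**(3/4))/42
F(10/3) = 2**(2/3)*(-67392*3**(1/3) - 17664*2**(1/3) - 4160*uppergamma(10/3, 2) + 195 + 4160*uppergamma(10/3, 1) + 33280*2**(1/3)*uppergamma(10/3, 2) + 362496*2**(2/3))/66560
F(11/4) = 2**(1/4)*(-20520*3**(3/4) - 7904*2**(3/4) - 3135*uppergamma(11/4, 2) + 165 + 3135*uppergamma(11/4, 1) + 12540*2**(3/4)*uppergamma(11/4, 2) + 162944*sqrt(2))/25080

integrate the 5 segments split at 1/2, 1, 3/2, 2, then add the results
between 0 and 1/2 the integrand is t**2·t^(s-1)
[1/2, 1) adds the kernel integral of exp(-2*t)
on [1, 3/2) integrate f = (t + 1) against the kernel
for t in [3/2, 2): the term is ∫ (t + 3)·t^(s-1)
[2, ∞) adds the kernel integral of exp(-t)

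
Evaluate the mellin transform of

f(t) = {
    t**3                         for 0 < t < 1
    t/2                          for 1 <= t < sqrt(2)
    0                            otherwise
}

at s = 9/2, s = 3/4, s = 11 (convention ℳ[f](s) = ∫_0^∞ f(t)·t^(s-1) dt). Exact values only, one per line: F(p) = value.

F(9/2) = 7/165 + 4*2**(3/4)/11
F(3/4) = -2/105 + 2*2**(7/8)/7
F(11) = 151/56

back out the power substitution: t**(3/2) on [0, 1); sqrt(t)/2 on [1, 2)
peel off the shared t-power: t on [0, 1); 1/2 on [1, 2)
f breaks at 1 into 2 integrals to sum
the [0, 1) slice contributes ∫ t**3·t^(s-1) dt
between 1 and sqrt(2) the integrand is t/2·t^(s-1)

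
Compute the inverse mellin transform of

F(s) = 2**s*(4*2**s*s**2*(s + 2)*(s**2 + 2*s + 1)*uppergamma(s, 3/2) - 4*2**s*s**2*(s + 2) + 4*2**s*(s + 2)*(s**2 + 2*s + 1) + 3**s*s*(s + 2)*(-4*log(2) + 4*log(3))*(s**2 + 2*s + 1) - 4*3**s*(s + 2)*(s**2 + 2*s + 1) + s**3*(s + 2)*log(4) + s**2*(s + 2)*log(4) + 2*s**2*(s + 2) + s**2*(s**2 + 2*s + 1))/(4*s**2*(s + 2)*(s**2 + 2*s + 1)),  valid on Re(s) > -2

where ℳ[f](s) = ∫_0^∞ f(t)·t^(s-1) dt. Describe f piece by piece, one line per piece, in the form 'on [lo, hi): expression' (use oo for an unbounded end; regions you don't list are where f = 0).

strip the common scale on t: t**2/4 on [0, 1); t*log(t/2)/2 on [1, 2); log(t/2) on [2, 3); …
peel off the common scale on t: t**2 on [0, 1/2); t*log(t) on [1/2, 1); log(t) on [1, 3/2); …
cuts at 2, 4, 6: linearity sums the 4 kernel integrals
on [0, 2): add ∫ t**2/16·t^(s-1) dt
on [2, 4) integrate f = t*log(t/4)/4 against the kernel
over [4, 6), the kernel integral of log(t/4) enters the sum
[6, ∞) adds the kernel integral of exp(-t/4)

on [0, 2): t**2/16
on [2, 4): t*log(t/4)/4
on [4, 6): log(t/4)
on [6, oo): exp(-t/4)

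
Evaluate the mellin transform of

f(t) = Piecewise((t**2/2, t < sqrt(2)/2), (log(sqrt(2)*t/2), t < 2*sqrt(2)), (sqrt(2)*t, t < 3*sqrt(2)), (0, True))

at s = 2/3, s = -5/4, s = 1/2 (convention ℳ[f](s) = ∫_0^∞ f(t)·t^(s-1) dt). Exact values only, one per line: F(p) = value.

F(2/3) = -93/10 + 75*2**(2/3)/64 + log(2**(3*2**(2/3)/4 + 3)) + 18*18**(1/3)/5
F(-5/4) = 2**(5/8)*(-100*6**(3/4) - log(2**(15*sqrt(2) + 120)) + 146 + 288*sqrt(2))/150
F(1/2) = 2**(3/4)*(-277 + 180*log(2) + 120*sqrt(6))/60

the power substitution comes off first: t/2 on [0, 1/2); log(sqrt(2)*sqrt(t)/2) on [1/2, 8); sqrt(2)*sqrt(t) on [8, 18)
back out the common scale on t: t on [0, 1/4); log(sqrt(t)) on [1/4, 4); 2*sqrt(t) on [4, 9)
undo the power substitution: t**2 on [0, 1/2); log(t) on [1/2, 2); 2*t on [2, 3)
the 3 pieces separated at sqrt(2)/2, 2*sqrt(2) each add one integral
on [0, sqrt(2)/2) integrate f = t**2/2 against the kernel
for t in [sqrt(2)/2, 2*sqrt(2)): the term is ∫ log(sqrt(2)*t/2)·t^(s-1)
∫ over [2*sqrt(2), 3*sqrt(2)) of sqrt(2)*t·t^(s-1) joins the sum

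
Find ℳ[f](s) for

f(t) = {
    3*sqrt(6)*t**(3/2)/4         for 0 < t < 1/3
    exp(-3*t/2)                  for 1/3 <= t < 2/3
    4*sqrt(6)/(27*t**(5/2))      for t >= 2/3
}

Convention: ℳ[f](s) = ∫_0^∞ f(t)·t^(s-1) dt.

(2*2**s*(2*s - 5)*(2*s + 3)*uppergamma(s, 1/2) - 2*2**s*(2*s - 5)*(2*s + 3)*uppergamma(s, 1) - 4*2**s*(2*s + 3) + sqrt(2)*(2*s - 5))/(2*3**s*(2*s - 5)*(2*s + 3))
  -3/2 < Re(s) < 5/2

reversing the common scale on t: sqrt(2)*t**(3/2)/4 on [0, 1); exp(-t/2) on [1, 2); 4*sqrt(2)/t**(5/2) on [2, ∞)
remove the common scale on t first: t**(3/2) on [0, 1/2); exp(-t) on [1/2, 1); t**(-5/2) on [1, ∞)
integrate the 3 segments split at 1/3, 2/3, then add the results
the [0, 1/3) slice contributes ∫ 3*sqrt(6)*t**(3/2)/4·t^(s-1) dt
between 1/3 and 2/3 the integrand is exp(-3*t/2)·t^(s-1)
for t in [2/3, ∞): the term is ∫ 4*sqrt(6)/(27*t**(5/2))·t^(s-1)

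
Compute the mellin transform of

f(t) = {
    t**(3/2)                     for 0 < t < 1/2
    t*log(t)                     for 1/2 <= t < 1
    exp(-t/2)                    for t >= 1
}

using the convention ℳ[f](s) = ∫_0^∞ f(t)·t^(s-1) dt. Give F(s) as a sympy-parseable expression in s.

(2*2**(2*s)*(2*s + 3)*(s**2 + 2*s + 1)*uppergamma(s, 1/2) - 2*2**s*(2*s + 3) + s*(2*s + 3)*log(2) + 2*s + (2*s + 3)*log(2) + sqrt(2)*(s**2 + 2*s + 1) + 3)/(2*2**s*(2*s + 3)*(s**2 + 2*s + 1))
  Re(s) > -3/2

split f at 1/2, 1: ℳ[f](s) collects 3 kernel integrals
∫ t**(3/2)·t^(s-1) over [0, 1/2)
between 1/2 and 1 the integrand is t*log(t)·t^(s-1)
segment 1 to ∞ holds exp(-t/2); add its integral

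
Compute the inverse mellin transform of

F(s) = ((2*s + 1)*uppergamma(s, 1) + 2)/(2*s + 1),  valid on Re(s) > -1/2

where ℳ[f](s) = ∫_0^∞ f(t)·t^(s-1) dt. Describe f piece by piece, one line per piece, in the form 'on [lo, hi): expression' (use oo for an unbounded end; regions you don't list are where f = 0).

on [0, 1): sqrt(t)
on [1, oo): exp(-t)

breakpoints 1: one integral from each of the 2 segments
[0, 1) adds the kernel integral of sqrt(t)
segment 1 to ∞ holds exp(-t); add its integral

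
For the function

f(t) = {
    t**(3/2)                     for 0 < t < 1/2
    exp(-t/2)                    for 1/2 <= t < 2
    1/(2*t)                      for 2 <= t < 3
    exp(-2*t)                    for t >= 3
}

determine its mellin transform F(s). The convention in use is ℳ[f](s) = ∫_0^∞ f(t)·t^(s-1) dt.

the 4 pieces separated at 1/2, 2, 3 each add one integral
on [0, 1/2) integrate f = t**(3/2) against the kernel
piece [1/2, 2): integrate exp(-t/2) against the kernel
piece [2, 3): integrate 1/(2*t) against the kernel
segment [3, ∞) carries exp(-2*t); integrate it

(12*24**s*(s - 1)*(2*s + 3)*uppergamma(s, 1/4) - 12*24**s*(s - 1)*(2*s + 3)*uppergamma(s, 1) - 3*24**s*(2*s + 3) + 2*36**s*(2*s + 3) + 12*6**s*(s - 1)*(2*s + 3)*uppergamma(s, 6) + 6*sqrt(2)*6**s*(s - 1))/(12*12**s*(s - 1)*(2*s + 3))
  Re(s) > -3/2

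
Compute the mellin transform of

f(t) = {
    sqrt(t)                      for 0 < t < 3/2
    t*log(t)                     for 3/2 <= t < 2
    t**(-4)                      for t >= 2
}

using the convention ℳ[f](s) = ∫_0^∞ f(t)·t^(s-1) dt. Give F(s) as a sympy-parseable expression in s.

(-32*2**(2*s)*(s - 4)*(2*s + 1) + 3**s*s*(s - 4)*(2*s + 1)*(-24*log(3) + 24*log(2)) + 3**s*(s - 4)*(2*s + 1)*(-24*log(3) + 24*log(2)) + 24*3**s*(s - 4)*(2*s + 1) + 16*3**s*sqrt(6)*(s - 4)*(s**2 + 2*s + 1) + 32*4**s*s*(s - 4)*(2*s + 1)*log(2) + 32*4**s*(s - 4)*(2*s + 1)*log(2) - 4**s*(2*s + 1)*(s**2 + 2*s + 1))/(16*2**s*(s - 4)*(2*s + 1)*(s**2 + 2*s + 1))
  -1/2 < Re(s) < 4

decompose at 3/2, 2; ℳ[f](s) sums the 3 pieces' integrals
∫ over [0, 3/2) of sqrt(t)·t^(s-1) joins the sum
piece [3/2, 2): integrate t*log(t) against the kernel
∫ t**(-4)·t^(s-1) over [2, ∞)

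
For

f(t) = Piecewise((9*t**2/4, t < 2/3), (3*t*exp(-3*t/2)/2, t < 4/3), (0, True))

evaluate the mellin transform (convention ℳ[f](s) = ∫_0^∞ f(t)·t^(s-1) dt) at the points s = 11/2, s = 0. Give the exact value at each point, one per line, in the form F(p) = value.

F(11/2) = sqrt(6)*(-1365570*sqrt(2) + (-155925*sqrt(pi)*erfc(sqrt(2)) + 128 + 155925*sqrt(pi)*erfc(1))*exp(2) + 632910*E)*exp(-2)/21870
F(0) = (-1 + E + exp(2)/2)*exp(-2)

remove the common scale on t first: t**2 on [0, 1); t*exp(-t) on [1, 2)
undo the shared t-power: t on [0, 1); exp(-t) on [1, 2)
the 2 pieces separated at 2/3 each add one integral
∫ over [0, 2/3) of 9*t**2/4·t^(s-1) joins the sum
∫ 3*t*exp(-3*t/2)/2·t^(s-1) over [2/3, 4/3)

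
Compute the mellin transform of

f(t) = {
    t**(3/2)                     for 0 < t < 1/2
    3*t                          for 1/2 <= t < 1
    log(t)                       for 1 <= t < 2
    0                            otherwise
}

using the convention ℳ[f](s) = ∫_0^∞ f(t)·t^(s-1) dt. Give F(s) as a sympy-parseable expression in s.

(-2*2**(2*s)*(s + 1)*(2*s + 3) + 6*2**s*s**2*(2*s + 3) + 2*2**s*(s + 1)*(2*s + 3) + 4**s*s*(s + 1)*(2*s + 3)*log(4) + sqrt(2)*s**2*(s + 1) - 3*s**2*(2*s + 3))/(2*2**s*s**2*(s + 1)*(2*s + 3))
  Re(s) > -3/2

along the cuts 1/2, 1, ℳ[f](s) splits into 3 integrals
segment 0 to 1/2 holds t**(3/2); add its integral
piece [1/2, 1): integrate 3*t against the kernel
over [1, 2), the kernel integral of log(t) enters the sum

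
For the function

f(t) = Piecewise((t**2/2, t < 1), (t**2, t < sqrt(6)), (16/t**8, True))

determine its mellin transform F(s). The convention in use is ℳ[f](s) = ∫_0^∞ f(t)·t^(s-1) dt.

(970*6**(s/2)*s - 7780*6**(s/2) - 81*s + 648)/(162*(s**2 - 6*s - 16))
  -2 < Re(s) < 8

strip the power substitution: t/2 on [0, 1); t on [1, 6); 16/t**4 on [6, ∞)
undo the common scale on t: t on [0, 1/2); 2*t on [1/2, 3); t**(-4) on [3, ∞)
decompose at 1, sqrt(6); ℳ[f](s) sums the 3 pieces' integrals
on [0, 1): add ∫ t**2/2·t^(s-1) dt
on [1, sqrt(6)): add ∫ t**2·t^(s-1) dt
the [sqrt(6), ∞) slice contributes ∫ 16/t**8·t^(s-1) dt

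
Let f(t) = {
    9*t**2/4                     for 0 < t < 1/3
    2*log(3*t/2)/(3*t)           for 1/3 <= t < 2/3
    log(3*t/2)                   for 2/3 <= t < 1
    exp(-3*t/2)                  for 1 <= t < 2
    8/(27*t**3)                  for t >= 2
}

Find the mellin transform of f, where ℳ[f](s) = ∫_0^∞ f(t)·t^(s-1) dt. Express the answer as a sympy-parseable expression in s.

(108*2**s*s**2*(s - 3)*(s + 2)*(s**2 - 2*s + 1)*uppergamma(s, 3/2) - 108*2**s*s**2*(s - 3)*(s + 2)*(s**2 - 2*s + 1)*uppergamma(s, 3) - 108*2**s*s**2*(s - 3)*(s + 2) + 108*2**s*(s - 3)*(s + 2)*(s**2 - 2*s + 1) - 108*3**s*s*(s - 3)*(s + 2)*(s**2 - 2*s + 1)*log(2) + 108*3**s*s*(s - 3)*(s + 2)*(s**2 - 2*s + 1)*log(3) - 108*3**s*(s - 3)*(s + 2)*(s**2 - 2*s + 1) - 4*6**s*s**2*(s + 2)*(s**2 - 2*s + 1) + 216*s**3*(s - 3)*(s + 2)*log(2) - 216*s**2*(s - 3)*(s + 2)*log(2) + 216*s**2*(s - 3)*(s + 2) + 27*s**2*(s - 3)*(s**2 - 2*s + 1))/(108*3**s*s**2*(s - 3)*(s + 2)*(s**2 - 2*s + 1))
  -2 < Re(s) < 3

strip the common scale on t: t**2 on [0, 1/2); log(t)/t on [1/2, 1); log(t) on [1, 3/2); …
cuts at 1/3, 2/3, 1, 2: linearity sums the 5 kernel integrals
on [0, 1/3) integrate f = 9*t**2/4 against the kernel
over [1/3, 2/3), the kernel integral of 2*log(3*t/2)/(3*t) enters the sum
over [2/3, 1), the kernel integral of log(3*t/2) enters the sum
segment 1 to 2 holds exp(-3*t/2); add its integral
segment [2, ∞) carries 8/(27*t**3); integrate it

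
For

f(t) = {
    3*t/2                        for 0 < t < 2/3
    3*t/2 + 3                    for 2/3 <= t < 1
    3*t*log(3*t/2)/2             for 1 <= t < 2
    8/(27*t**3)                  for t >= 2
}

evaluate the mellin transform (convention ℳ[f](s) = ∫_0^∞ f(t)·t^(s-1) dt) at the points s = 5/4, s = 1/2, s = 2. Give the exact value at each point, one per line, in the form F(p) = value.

F(5/4) = -8*2**(1/4)*3**(3/4)/15 - 8*2**(1/4)/7 - 2*log(3)/3 + 2*log(2)/3 + 454/135 + 8*2**(1/4)*log(3)/3
F(1/2) = -2*sqrt(6) - 178*sqrt(2)/135 + log(2*3**(-1 + 2*sqrt(2))) + 23/3
F(2) = 17/54 + log(27*sqrt(6))

the common scale on t comes off first: t on [0, 1); t + 3 on [1, 3/2); t*log(t) on [3/2, 3); …
summing 4 kernel integrals split by 2/3, 1, 2 yields ℳ[f](s)
on [0, 2/3) integrate f = 3*t/2 against the kernel
[2/3, 1) adds the kernel integral of (3*t/2 + 3)
over [1, 2), the kernel integral of 3*t*log(3*t/2)/2 enters the sum
between 2 and ∞ the integrand is 8/(27*t**3)·t^(s-1)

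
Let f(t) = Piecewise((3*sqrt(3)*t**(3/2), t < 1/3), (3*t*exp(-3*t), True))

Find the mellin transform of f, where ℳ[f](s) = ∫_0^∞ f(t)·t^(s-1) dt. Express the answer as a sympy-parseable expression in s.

((2*s + 3)*uppergamma(s + 1, 1) + 2)/(3**s*(2*s + 3))
  Re(s) > -3/2

back out the common scale on t: t**(3/2) on [0, 1); t*exp(-t) on [1, ∞)
the shared t-power comes off first: 1/sqrt(t) on [0, 1); exp(-t)/t on [1, ∞)
undo the shared t-power: sqrt(t) on [0, 1); exp(-t) on [1, ∞)
integrate the 2 segments split at 1/3, then add the results
segment [0, 1/3) carries 3*sqrt(3)*t**(3/2); integrate it
∫ 3*t*exp(-3*t)·t^(s-1) over [1/3, ∞)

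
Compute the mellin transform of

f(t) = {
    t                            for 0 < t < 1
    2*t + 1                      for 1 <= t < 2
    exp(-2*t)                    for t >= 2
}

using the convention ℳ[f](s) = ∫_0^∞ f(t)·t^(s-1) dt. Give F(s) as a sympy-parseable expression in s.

(2**s*s*(s + 1)*uppergamma(s, 4) - 2*4**s*s - 4**s + 5*8**s*s + 8**s)/(4**s*s*(s + 1))
  Re(s) > -1

along the cuts 1, 2, ℳ[f](s) splits into 3 integrals
∫ t·t^(s-1) over [0, 1)
the [1, 2) slice contributes ∫ (2*t + 1)·t^(s-1) dt
segment 2 to ∞ holds exp(-2*t); add its integral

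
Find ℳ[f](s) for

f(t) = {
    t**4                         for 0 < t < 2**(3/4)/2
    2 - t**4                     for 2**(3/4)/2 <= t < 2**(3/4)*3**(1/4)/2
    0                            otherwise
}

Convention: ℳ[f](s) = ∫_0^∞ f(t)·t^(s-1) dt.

remove the power substitution first: t**2 on [0, sqrt(2)/2); 2 - t**2 on [sqrt(2)/2, sqrt(6)/2)
back out the power substitution: t on [0, 1/2); 2 - t on [1/2, 3/2)
slice at 2**(3/4)/2, transform all 2 pieces, and sum them
on [0, 2**(3/4)/2) integrate f = t**4 against the kernel
segment [2**(3/4)/2, 2**(3/4)*3**(1/4)/2) carries (2 - t**4); integrate it

(3**(s/4)*s + 16*3**(s/4) - 2*s - 16)/(2*2**(s/4)*s*(s + 4))
  Re(s) > -4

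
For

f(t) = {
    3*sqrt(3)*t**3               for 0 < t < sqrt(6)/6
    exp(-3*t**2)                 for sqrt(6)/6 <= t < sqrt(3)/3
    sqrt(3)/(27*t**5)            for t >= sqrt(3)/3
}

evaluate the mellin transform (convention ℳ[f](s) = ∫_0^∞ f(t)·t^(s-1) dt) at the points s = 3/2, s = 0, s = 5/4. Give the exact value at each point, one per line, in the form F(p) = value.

the power substitution comes off first: 3*sqrt(3)*t**(3/2) on [0, 1/6); exp(-3*t) on [1/6, 1/3); sqrt(3)/(27*t**(5/2)) on [1/3, ∞)
reversing the common scale on t: t**(3/2) on [0, 1/2); exp(-t) on [1/2, 1); t**(-5/2) on [1, ∞)
slice at sqrt(6)/6, sqrt(3)/3, transform all 3 pieces, and sum them
on [0, sqrt(6)/6) integrate f = 3*sqrt(3)*t**3 against the kernel
[sqrt(6)/6, sqrt(3)/3) adds the kernel integral of exp(-3*t**2)
over [sqrt(3)/3, ∞), the kernel integral of sqrt(3)/(27*t**5) enters the sum

F(3/2) = 3**(1/4)*(-126*uppergamma(3/4, 1) + 7*2**(3/4) + 72 + 126*uppergamma(3/4, 1/2))/756
F(0) = Ei(-1)/2 + sqrt(2)/12 + 1/5 - Ei(-1/2)/2
F(5/4) = 3**(3/8)*(-255*uppergamma(5/8, 1) + 15*2**(7/8) + 136 + 255*uppergamma(5/8, 1/2))/1530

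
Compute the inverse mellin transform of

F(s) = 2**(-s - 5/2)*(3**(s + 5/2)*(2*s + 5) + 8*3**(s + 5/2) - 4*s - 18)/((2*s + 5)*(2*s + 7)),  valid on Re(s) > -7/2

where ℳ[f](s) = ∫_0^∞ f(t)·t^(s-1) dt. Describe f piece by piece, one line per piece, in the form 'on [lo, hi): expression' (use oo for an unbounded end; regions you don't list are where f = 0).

the shared t-power comes off first: t**(3/2) on [0, 1/2); sqrt(t)*(2 - t) on [1/2, 3/2)
undo the shared t-power: t on [0, 1/2); 2 - t on [1/2, 3/2)
f breaks at 1/2 into 2 integrals to sum
[0, 1/2) adds the kernel integral of t**(7/2)
over [1/2, 3/2), the kernel integral of t**(5/2)*(2 - t) enters the sum

on [0, 1/2): t**(7/2)
on [1/2, 3/2): t**(5/2)*(2 - t)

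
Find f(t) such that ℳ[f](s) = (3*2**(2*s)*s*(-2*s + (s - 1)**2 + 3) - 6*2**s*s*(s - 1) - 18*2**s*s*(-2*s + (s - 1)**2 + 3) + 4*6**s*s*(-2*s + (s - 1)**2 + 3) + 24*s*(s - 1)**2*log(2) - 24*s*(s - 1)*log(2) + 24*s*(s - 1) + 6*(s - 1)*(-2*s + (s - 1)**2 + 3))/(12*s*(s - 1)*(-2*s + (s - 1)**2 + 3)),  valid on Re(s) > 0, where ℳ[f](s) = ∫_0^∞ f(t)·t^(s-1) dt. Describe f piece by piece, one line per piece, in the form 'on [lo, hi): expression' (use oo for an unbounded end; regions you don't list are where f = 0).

the shared t-power comes off first: t/2 on [0, 1); 2*log(t/2)/t on [1, 2); 3 on [2, 4); …
remove the common scale on t first: t on [0, 1/2); log(t)/t on [1/2, 1); 3 on [1, 2); …
breakpoints 1, 2, 4: one integral from each of the 4 segments
for t in [0, 1): the term is ∫ 1/2·t^(s-1)
∫ 2*log(t/2)/t**2·t^(s-1) over [1, 2)
for t in [2, 4): the term is ∫ 3/t·t^(s-1)
piece [4, 6): integrate 2/t against the kernel

on [0, 1): 1/2
on [1, 2): 2*log(t/2)/t**2
on [2, 4): 3/t
on [4, 6): 2/t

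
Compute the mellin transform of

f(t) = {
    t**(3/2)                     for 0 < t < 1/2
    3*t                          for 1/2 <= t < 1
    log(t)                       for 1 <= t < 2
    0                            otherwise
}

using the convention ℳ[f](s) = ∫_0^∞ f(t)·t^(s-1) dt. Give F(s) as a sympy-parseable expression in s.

the 3 pieces separated at 1/2, 1 each add one integral
on [0, 1/2): add ∫ t**(3/2)·t^(s-1) dt
the [1/2, 1) slice contributes ∫ 3*t·t^(s-1) dt
for t in [1, 2): the term is ∫ log(t)·t^(s-1)

(-2*2**(2*s)*(s + 1)*(2*s + 3) + 6*2**s*s**2*(2*s + 3) + 2*2**s*(s + 1)*(2*s + 3) + 4**s*s*(s + 1)*(2*s + 3)*log(4) + sqrt(2)*s**2*(s + 1) - 3*s**2*(2*s + 3))/(2*2**s*s**2*(s + 1)*(2*s + 3))
  Re(s) > -3/2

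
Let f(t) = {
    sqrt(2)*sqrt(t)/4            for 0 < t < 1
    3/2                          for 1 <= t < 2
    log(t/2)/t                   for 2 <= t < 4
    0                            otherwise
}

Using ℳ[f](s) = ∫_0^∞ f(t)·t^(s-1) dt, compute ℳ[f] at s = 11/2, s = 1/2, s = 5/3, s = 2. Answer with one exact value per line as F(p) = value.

F(11/2) = -22771/891 + 68137*sqrt(2)/7128 + 1024*log(2)/9
F(1/2) = -5 - log(2) + 21*sqrt(2)/4
F(5/3) = -9*2**(1/3)/2 - 9/10 + 3*sqrt(2)/26 + 3*2**(1/3)*log(2) + 81*2**(2/3)/20
F(2) = sqrt(2)/10 + 1/4 + 4*log(2)

strip the shared t-power: sqrt(2)*t**(3/2)/4 on [0, 1); 3*t/2 on [1, 2); log(t/2) on [2, 4)
reversing the common scale on t: t**(3/2) on [0, 1/2); 3*t on [1/2, 1); log(t) on [1, 2)
along the cuts 1, 2, ℳ[f](s) splits into 3 integrals
∫ over [0, 1) of sqrt(2)*sqrt(t)/4·t^(s-1) joins the sum
on [1, 2): add ∫ 3/2·t^(s-1) dt
∫ log(t/2)/t·t^(s-1) over [2, 4)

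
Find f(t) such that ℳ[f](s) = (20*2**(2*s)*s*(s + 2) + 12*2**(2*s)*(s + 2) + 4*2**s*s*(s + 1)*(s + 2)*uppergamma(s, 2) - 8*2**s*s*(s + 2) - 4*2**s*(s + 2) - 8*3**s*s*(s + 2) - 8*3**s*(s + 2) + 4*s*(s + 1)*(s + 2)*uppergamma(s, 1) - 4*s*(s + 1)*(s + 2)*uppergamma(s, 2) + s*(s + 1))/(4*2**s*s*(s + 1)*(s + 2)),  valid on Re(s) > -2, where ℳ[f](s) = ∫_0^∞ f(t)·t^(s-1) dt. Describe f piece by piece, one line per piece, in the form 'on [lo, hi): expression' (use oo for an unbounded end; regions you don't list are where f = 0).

integrate the 5 segments split at 1/2, 1, 3/2, 2, then add the results
on [0, 1/2): add ∫ t**2·t^(s-1) dt
for t in [1/2, 1): the term is ∫ exp(-2*t)·t^(s-1)
for t in [1, 3/2): the term is ∫ (t + 1)·t^(s-1)
∫ over [3/2, 2) of (t + 3)·t^(s-1) joins the sum
on [2, ∞) integrate f = exp(-t) against the kernel

on [0, 1/2): t**2
on [1/2, 1): exp(-2*t)
on [1, 3/2): t + 1
on [3/2, 2): t + 3
on [2, oo): exp(-t)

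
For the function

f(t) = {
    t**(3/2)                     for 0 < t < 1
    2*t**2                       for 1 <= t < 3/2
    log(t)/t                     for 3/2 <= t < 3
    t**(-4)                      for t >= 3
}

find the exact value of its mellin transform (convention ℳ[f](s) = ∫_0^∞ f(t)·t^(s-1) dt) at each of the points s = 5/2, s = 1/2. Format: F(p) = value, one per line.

integrate the 4 segments split at 1, 3/2, 3, then add the results
for t in [0, 1): the term is ∫ t**(3/2)·t^(s-1)
the [1, 3/2) slice contributes ∫ 2*t**2·t^(s-1) dt
segment 3/2 to 3 holds log(t)/t; add its integral
piece [3, ∞): integrate t**(-4) against the kernel

F(5/2) = -34*sqrt(3)/27 - 7/36 + log(2**(sqrt(6)/2)*3**(-sqrt(6)/2 + 2*sqrt(3))) + 35*sqrt(6)/24
F(1/2) = -754*sqrt(3)/567 - 2*sqrt(3)*log(3)/3 - 2*sqrt(6)*log(2)/3 - 3/10 + 2*sqrt(6)*log(3)/3 + 67*sqrt(6)/30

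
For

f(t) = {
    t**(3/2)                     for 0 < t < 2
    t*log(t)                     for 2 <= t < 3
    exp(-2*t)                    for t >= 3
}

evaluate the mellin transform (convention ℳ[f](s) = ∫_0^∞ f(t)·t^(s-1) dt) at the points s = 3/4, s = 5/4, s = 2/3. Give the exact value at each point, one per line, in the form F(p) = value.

the 3 pieces separated at 2, 3 each add one integral
the [0, 2) slice contributes ∫ t**(3/2)·t^(s-1) dt
on [2, 3): add ∫ t*log(t)·t^(s-1) dt
∫ over [3, ∞) of exp(-2*t)·t^(s-1) joins the sum

F(3/4) = -48*3**(3/4)/49 - 8*2**(3/4)*log(2)/7 + 2**(1/4)*uppergamma(3/4, 6)/2 + 32*2**(3/4)/49 + 16*2**(1/4)/9 + 12*3**(3/4)*log(3)/7
F(5/4) = -16*3**(1/4)/9 + 2**(3/4)*uppergamma(5/4, 6)/4 + 64*2**(1/4)/81 + 16*2**(3/4)/11 + log(3**(4*3**(1/4))/2**(16*2**(1/4)/9))
F(2/3) = -27*3**(2/3)/25 - 6*2**(2/3)*log(2)/5 + 2**(1/3)*uppergamma(2/3, 6)/2 + 18*2**(2/3)/25 + 24*2**(1/6)/13 + 9*3**(2/3)*log(3)/5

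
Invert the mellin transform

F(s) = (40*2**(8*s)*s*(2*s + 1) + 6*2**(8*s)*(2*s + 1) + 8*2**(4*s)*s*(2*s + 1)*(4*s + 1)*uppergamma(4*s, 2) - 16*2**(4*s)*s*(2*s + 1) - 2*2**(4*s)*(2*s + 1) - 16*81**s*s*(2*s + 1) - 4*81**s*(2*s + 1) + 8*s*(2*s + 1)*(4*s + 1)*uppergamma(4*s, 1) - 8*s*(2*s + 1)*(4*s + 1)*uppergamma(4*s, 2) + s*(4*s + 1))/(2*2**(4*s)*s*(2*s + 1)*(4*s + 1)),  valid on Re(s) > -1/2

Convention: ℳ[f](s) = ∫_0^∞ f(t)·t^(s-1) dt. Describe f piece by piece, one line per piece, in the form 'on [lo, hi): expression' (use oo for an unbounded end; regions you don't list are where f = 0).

on [0, 1/16): sqrt(t)
on [1/16, 1): exp(-2*t**(1/4))
on [1, 81/16): t**(1/4) + 1
on [81/16, 16): t**(1/4) + 3
on [16, oo): exp(-t**(1/4))

reversing the power substitution: t on [0, 1/4); exp(-2*sqrt(t)) on [1/4, 1); sqrt(t) + 1 on [1, 9/4); …
undo the power substitution: t**2 on [0, 1/2); exp(-2*t) on [1/2, 1); t + 1 on [1, 3/2); …
breakpoints 1/16, 1, 81/16, 16: one integral from each of the 5 segments
for t in [0, 1/16): the term is ∫ sqrt(t)·t^(s-1)
over [1/16, 1), the kernel integral of exp(-2*t**(1/4)) enters the sum
the [1, 81/16) slice contributes ∫ (t**(1/4) + 1)·t^(s-1) dt
on [81/16, 16) integrate f = (t**(1/4) + 3) against the kernel
piece [16, ∞): integrate exp(-t**(1/4)) against the kernel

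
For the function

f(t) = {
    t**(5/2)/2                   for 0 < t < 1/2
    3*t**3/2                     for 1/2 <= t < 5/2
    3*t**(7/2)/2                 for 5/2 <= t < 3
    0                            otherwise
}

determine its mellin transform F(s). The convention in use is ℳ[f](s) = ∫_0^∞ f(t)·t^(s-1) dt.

split f at 1/2, 5/2: ℳ[f](s) collects 3 kernel integrals
over [0, 1/2), the kernel integral of t**(5/2)/2 enters the sum
segment [1/2, 5/2) carries 3*t**3/2; integrate it
between 5/2 and 3 the integrand is 3*t**(7/2)/2·t^(s-1)

(-3*2**(1/2 - s)*5**(s + 7/2)*(s + 3)*(2*s + 5) + 2**(3/2 - s)*(s + 3)*(2*s + 7) + 16*3**(s + 9/2)*(s + 3)*(2*s + 5) + 375*(5/2)**s*(2*s + 5)*(2*s + 7) - 3*(2*s + 5)*(2*s + 7)/2**s)/(16*(s + 3)*(2*s + 5)*(2*s + 7))
  Re(s) > -5/2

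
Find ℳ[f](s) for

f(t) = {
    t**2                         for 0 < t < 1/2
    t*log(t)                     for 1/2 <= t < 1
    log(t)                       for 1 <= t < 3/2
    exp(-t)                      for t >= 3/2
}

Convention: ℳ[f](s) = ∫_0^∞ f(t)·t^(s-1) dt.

(4*2**s*s**2*(s + 2)*(s**2 + 2*s + 1)*uppergamma(s, 3/2) - 4*2**s*s**2*(s + 2) + 4*2**s*(s + 2)*(s**2 + 2*s + 1) + 3**s*s*(s + 2)*(-4*log(2) + 4*log(3))*(s**2 + 2*s + 1) - 4*3**s*(s + 2)*(s**2 + 2*s + 1) + s**3*(s + 2)*log(4) + s**2*(s + 2)*log(4) + 2*s**2*(s + 2) + s**2*(s**2 + 2*s + 1))/(4*2**s*s**2*(s + 2)*(s**2 + 2*s + 1))
  Re(s) > -2

decompose at 1/2, 1, 3/2; ℳ[f](s) sums the 4 pieces' integrals
segment [0, 1/2) carries t**2; integrate it
over [1/2, 1), the kernel integral of t*log(t) enters the sum
on [1, 3/2): add ∫ log(t)·t^(s-1) dt
over [3/2, ∞), the kernel integral of exp(-t) enters the sum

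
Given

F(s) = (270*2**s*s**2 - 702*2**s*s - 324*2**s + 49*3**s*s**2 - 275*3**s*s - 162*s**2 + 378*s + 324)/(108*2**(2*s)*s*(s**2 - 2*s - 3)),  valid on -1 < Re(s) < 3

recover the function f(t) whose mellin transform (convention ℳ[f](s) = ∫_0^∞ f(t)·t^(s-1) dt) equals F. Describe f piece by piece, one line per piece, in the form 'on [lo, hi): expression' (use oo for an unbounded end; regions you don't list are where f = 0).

remove the common scale on t first: t on [0, 1/2); 2*t + 1 on [1/2, 1); t/2 on [1, 3/2); …
breakpoints 1/4, 1/2, 3/4: one integral from each of the 4 segments
between 0 and 1/4 the integrand is 2*t·t^(s-1)
∫ over [1/4, 1/2) of (4*t + 1)·t^(s-1) joins the sum
∫ over [1/2, 3/4) of t·t^(s-1) joins the sum
for t in [3/4, ∞): the term is ∫ 1/(8*t**3)·t^(s-1)

on [0, 1/4): 2*t
on [1/4, 1/2): 4*t + 1
on [1/2, 3/4): t
on [3/4, oo): 1/(8*t**3)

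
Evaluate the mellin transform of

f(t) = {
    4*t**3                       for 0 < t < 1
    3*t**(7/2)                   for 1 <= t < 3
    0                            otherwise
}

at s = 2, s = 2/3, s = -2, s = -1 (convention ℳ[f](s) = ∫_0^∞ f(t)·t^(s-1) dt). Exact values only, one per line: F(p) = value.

F(2) = 14/55 + 1458*sqrt(3)/11
F(2/3) = 102/275 + 1458*3**(1/6)/25
F(-2) = 2 + 6*sqrt(3)
F(-1) = 4/5 + 54*sqrt(3)/5

treat the 2 regions marked off by 1 separately and sum
segment 0 to 1 holds 4*t**3; add its integral
piece [1, 3): integrate 3*t**(7/2) against the kernel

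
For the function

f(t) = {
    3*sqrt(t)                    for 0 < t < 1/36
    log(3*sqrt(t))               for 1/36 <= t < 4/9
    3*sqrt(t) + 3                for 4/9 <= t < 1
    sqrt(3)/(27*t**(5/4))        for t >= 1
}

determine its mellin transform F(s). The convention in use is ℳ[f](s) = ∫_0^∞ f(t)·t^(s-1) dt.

(-1080*2**(4*s)*s**2*(4*s - 5) + 108*2**(4*s)*s*(2*s + 1)*(4*s - 5)*log(2) - 324*2**(4*s)*s*(4*s - 5) - 54*2**(4*s)*(2*s + 1)*(4*s - 5) - 16*sqrt(3)*6**(2*s)*s**2*(2*s + 1) + 1296*6**(2*s)*s**2*(4*s - 5) + 324*6**(2*s)*s*(4*s - 5) + 108*s**2*(4*s - 5) + 108*s*(2*s + 1)*(4*s - 5)*log(2) + (4*s - 5)*(108*s + 54))/(108*6**(2*s)*s**2*(2*s + 1)*(4*s - 5))
  -1/2 < Re(s) < 5/4

invert the power substitution to get 3*t on [0, 1/6); log(3*t) on [1/6, 2/3); 3*t + 3 on [2/3, 1); …
reversing the common scale on t: t on [0, 1/2); log(t) on [1/2, 2); t + 3 on [2, 3); …
decompose at 1/36, 4/9, 1; ℳ[f](s) sums the 4 pieces' integrals
[0, 1/36) adds the kernel integral of 3*sqrt(t)
∫ log(3*sqrt(t))·t^(s-1) over [1/36, 4/9)
[4/9, 1) adds the kernel integral of (3*sqrt(t) + 3)
∫ sqrt(3)/(27*t**(5/4))·t^(s-1) over [1, ∞)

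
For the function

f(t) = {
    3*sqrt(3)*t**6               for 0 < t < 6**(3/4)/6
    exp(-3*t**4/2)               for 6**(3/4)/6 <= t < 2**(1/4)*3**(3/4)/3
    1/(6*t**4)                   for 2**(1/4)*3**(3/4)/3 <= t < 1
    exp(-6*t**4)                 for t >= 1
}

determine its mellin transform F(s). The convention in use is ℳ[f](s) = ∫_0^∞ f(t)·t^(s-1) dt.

reversing the power substitution: 3*sqrt(3)*t**3 on [0, sqrt(6)/6); exp(-3*t**2/2) on [sqrt(6)/6, sqrt(6)/3); 1/(6*t**2) on [sqrt(6)/3, 1); …
the power substitution comes off first: 3*sqrt(3)*t**(3/2) on [0, 1/6); exp(-3*t/2) on [1/6, 2/3); 1/(6*t) on [2/3, 1); …
strip the common scale on t: t**(3/2) on [0, 1/2); exp(-t/2) on [1/2, 2); 1/(2*t) on [2, 3); …
treat the 4 regions marked off by 6**(3/4)/6, 2**(1/4)*3**(3/4)/3, 1 separately and sum
over [0, 6**(3/4)/6), the kernel integral of 3*sqrt(3)*t**6 enters the sum
segment 6**(3/4)/6 to 2**(1/4)*3**(3/4)/3 holds exp(-3*t**4/2); add its integral
∫ 1/(6*t**4)·t^(s-1) over [2**(1/4)*3**(3/4)/3, 1)
piece [1, ∞): integrate exp(-6*t**4) against the kernel

(sqrt(6)/6)**s*(3*24**(s/4)*(s - 4)*(s + 6)*uppergamma(s/4, 1/4) + 3*6**(s/4)*(s - 4)*(s + 6)*uppergamma(s/4, 6) + 3*sqrt(2)*6**(s/4)*(s - 4) + 2*6**(s/2)*(s + 6) - 3*(2**(3/4)*3**(1/4))**s*(s - 4)*(s + 6)*uppergamma(s/4, 1) - 3*(2**(3/4)*3**(1/4))**s*(s + 6))/(12*(s - 4)*(s + 6))
  Re(s) > -6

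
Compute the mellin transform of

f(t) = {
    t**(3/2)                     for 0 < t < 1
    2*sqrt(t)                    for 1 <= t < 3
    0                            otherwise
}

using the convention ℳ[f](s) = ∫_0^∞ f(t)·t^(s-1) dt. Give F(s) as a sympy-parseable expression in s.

(4*sqrt(3)*3**s*(2*s + 3) - 4*s - 10)/((2*s + 1)*(2*s + 3))
  Re(s) > -3/2

treat the 2 regions marked off by 1 separately and sum
the [0, 1) slice contributes ∫ t**(3/2)·t^(s-1) dt
on [1, 3): add ∫ 2*sqrt(t)·t^(s-1) dt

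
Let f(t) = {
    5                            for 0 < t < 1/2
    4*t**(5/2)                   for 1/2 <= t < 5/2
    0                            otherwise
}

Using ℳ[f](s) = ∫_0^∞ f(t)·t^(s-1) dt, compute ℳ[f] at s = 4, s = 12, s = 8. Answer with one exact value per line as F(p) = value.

f breaks at 1/2 into 2 integrals to sum
between 0 and 1/2 the integrand is 5·t^(s-1)
over [1/2, 5/2), the kernel integral of 4*t**(5/2) enters the sum

F(4) = -sqrt(2)/208 + 5/64 + 15625*sqrt(10)/208
F(12) = -sqrt(2)/118784 + 5/49152 + 6103515625*sqrt(10)/118784
F(8) = -sqrt(2)/5376 + 5/2048 + 9765625*sqrt(10)/5376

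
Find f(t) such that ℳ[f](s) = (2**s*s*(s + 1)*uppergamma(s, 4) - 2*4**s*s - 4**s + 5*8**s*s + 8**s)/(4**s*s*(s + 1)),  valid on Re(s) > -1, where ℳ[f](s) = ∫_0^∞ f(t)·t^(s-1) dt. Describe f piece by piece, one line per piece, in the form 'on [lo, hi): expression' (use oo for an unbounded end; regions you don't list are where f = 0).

on [0, 1): t
on [1, 2): 2*t + 1
on [2, oo): exp(-2*t)

integrate the 3 segments split at 1, 2, then add the results
over [0, 1), the kernel integral of t enters the sum
between 1 and 2 the integrand is (2*t + 1)·t^(s-1)
for t in [2, ∞): the term is ∫ exp(-2*t)·t^(s-1)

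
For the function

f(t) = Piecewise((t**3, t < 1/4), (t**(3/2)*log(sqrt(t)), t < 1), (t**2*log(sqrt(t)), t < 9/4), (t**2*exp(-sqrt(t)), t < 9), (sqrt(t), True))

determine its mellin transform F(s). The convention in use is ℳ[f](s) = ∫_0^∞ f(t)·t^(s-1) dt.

2**(-2*s - 4)*(432*2**(2*s + 4)*(s + 2)**2*(2*s + 1)*(2*s + 6)*(-4*s + 4*(s + 2)**2 - 7)*uppergamma(2*s + 4, 3/2) - 432*2**(2*s + 4)*(s + 2)**2*(2*s + 1)*(2*s + 6)*(-4*s + 4*(s + 2)**2 - 7)*uppergamma(2*s + 4, 3) - 432*2**(2*s + 4)*(s + 2)**2*(2*s + 1)*(2*s + 6) + 108*2**(2*s + 4)*(2*s + 1)*(2*s + 6)*(-4*s + 4*(s + 2)**2 - 7) - 216*3**(2*s + 4)*(s + 2)*(2*s + 1)*(2*s + 6)*(-4*s + 4*(s + 2)**2 - 7)*log(2) + 216*3**(2*s + 4)*(s + 2)*(2*s + 1)*(2*s + 6)*(-4*s + 4*(s + 2)**2 - 7)*log(3) - 108*3**(2*s + 4)*(2*s + 1)*(2*s + 6)*(-4*s + 4*(s + 2)**2 - 7) - 16*6**(2*s + 4)*(s + 2)**2*(2*s + 6)*(-4*s + 4*(s + 2)**2 - 7) + 1728*(s + 2)**3*(2*s + 1)*(2*s + 6)*log(2) - 864*(s + 2)**2*(2*s + 1)*(2*s + 6)*log(2) + 864*(s + 2)**2*(2*s + 1)*(2*s + 6) + 108*(s + 2)**2*(2*s + 1)*(-4*s + 4*(s + 2)**2 - 7))/(216*(s + 2)**2*(2*s + 1)*(2*s + 6)*(-4*s + 4*(s + 2)**2 - 7))
  -3 < Re(s) < -1/2

reversing the shared t-power: t on [0, 1/4); log(sqrt(t))/sqrt(t) on [1/4, 1); log(sqrt(t)) on [1, 9/4); …
undo the power substitution: t**2 on [0, 1/2); log(t)/t on [1/2, 1); log(t) on [1, 3/2); …
treat the 5 regions marked off by 1/4, 1, 9/4, 9 separately and sum
for t in [0, 1/4): the term is ∫ t**3·t^(s-1)
[1/4, 1) adds the kernel integral of t**(3/2)*log(sqrt(t))
on [1, 9/4) integrate f = t**2*log(sqrt(t)) against the kernel
on [9/4, 9): add ∫ t**2*exp(-sqrt(t))·t^(s-1) dt
segment 9 to ∞ holds sqrt(t); add its integral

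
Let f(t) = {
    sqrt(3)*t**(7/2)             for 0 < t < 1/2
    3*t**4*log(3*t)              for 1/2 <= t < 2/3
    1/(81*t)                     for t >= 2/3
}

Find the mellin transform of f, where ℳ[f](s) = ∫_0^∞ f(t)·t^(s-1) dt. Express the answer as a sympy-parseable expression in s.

remove the shared t-power first: sqrt(3)*t**(5/2) on [0, 1/2); 3*t**3*log(3*t) on [1/2, 2/3); 1/(81*t**2) on [2/3, ∞)
strip the shared t-power: sqrt(3)*sqrt(t) on [0, 1/2); 3*t*log(3*t) on [1/2, 2/3); 1/(81*t**4) on [2/3, ∞)
invert the common scale on t to get sqrt(t) on [0, 3/2); t*log(t) on [3/2, 2); t**(-4) on [2, ∞)
treat the 3 regions marked off by 1/2, 2/3 separately and sum
for t in [0, 1/2): the term is ∫ sqrt(3)*t**(7/2)·t^(s-1)
[1/2, 2/3) adds the kernel integral of 3*t**4*log(3*t)
[2/3, ∞) adds the kernel integral of 1/(81*t)

6**(-s - 3)*(32*2**(2*s + 6)*(s - 1)*(s + 3)*(2*s + 7)*log(2) - 32*2**(2*s + 6)*(s - 1)*(2*s + 7) + 32*2**(2*s + 6)*(s - 1)*(2*s + 7)*log(2) - 2**(2*s + 6)*(2*s + 7)*(2*s + (s + 3)**2 + 7) - 24*3**(s + 3)*(s - 1)*(s + 3)*(2*s + 7)*log(3) + 24*3**(s + 3)*(s - 1)*(s + 3)*(2*s + 7)*log(2) - 24*3**(s + 3)*(s - 1)*(2*s + 7)*log(3) + 24*3**(s + 3)*(s - 1)*(2*s + 7)*log(2) + 24*3**(s + 3)*(s - 1)*(2*s + 7) + 16*3**(s + 3)*sqrt(6)*(s - 1)*(2*s + (s + 3)**2 + 7))/(16*(s - 1)*(2*s + 7)*(2*s + (s + 3)**2 + 7))
  -7/2 < Re(s) < 1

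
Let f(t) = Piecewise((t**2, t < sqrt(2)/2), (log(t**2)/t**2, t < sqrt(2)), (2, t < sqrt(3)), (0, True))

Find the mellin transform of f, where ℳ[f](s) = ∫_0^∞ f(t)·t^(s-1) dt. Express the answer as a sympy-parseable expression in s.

strip the power substitution: t on [0, 1/2); log(t)/t on [1/2, 2); 2 on [2, 3)
reversing the shared t-power: t**2 on [0, 1/2); log(t) on [1/2, 2); 2*t on [2, 3)
treat the 3 regions marked off by sqrt(2)/2, sqrt(2) separately and sum
∫ over [0, sqrt(2)/2) of t**2·t^(s-1) joins the sum
∫ over [sqrt(2)/2, sqrt(2)) of log(t**2)/t**2·t^(s-1) joins the sum
on [sqrt(2), sqrt(3)) integrate f = 2 against the kernel

(2**s*s*(s - 2)*(s + 2)*log(2) - 2*2**s*s*(s + 2) - 4*2**s*(s - 2)**2*(s + 2) + 4*6**(s/2)*(s - 2)**2*(s + 2) + s*(s - 2)**2 + 4*s*(s - 2)*(s + 2)*log(2) + 8*s*(s + 2))/(2*2**(s/2)*s*(s - 2)**2*(s + 2))
  Re(s) > -2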